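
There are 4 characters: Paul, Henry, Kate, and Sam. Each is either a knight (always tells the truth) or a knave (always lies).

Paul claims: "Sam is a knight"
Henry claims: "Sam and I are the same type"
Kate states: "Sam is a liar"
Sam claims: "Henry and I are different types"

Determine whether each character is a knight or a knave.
Paul is a knight.
Henry is a knave.
Kate is a knave.
Sam is a knight.

Verification:
- Paul (knight) says "Sam is a knight" - this is TRUE because Sam is a knight.
- Henry (knave) says "Sam and I are the same type" - this is FALSE (a lie) because Henry is a knave and Sam is a knight.
- Kate (knave) says "Sam is a liar" - this is FALSE (a lie) because Sam is a knight.
- Sam (knight) says "Henry and I are different types" - this is TRUE because Sam is a knight and Henry is a knave.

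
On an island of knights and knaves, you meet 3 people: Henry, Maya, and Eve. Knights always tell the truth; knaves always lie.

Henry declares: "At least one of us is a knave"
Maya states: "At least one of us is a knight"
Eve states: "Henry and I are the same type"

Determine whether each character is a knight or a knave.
Henry is a knight.
Maya is a knight.
Eve is a knave.

Verification:
- Henry (knight) says "At least one of us is a knave" - this is TRUE because Eve is a knave.
- Maya (knight) says "At least one of us is a knight" - this is TRUE because Henry and Maya are knights.
- Eve (knave) says "Henry and I are the same type" - this is FALSE (a lie) because Eve is a knave and Henry is a knight.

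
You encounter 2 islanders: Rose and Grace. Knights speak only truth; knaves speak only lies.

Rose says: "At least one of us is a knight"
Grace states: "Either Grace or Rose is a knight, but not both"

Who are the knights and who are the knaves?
Rose is a knave.
Grace is a knave.

Verification:
- Rose (knave) says "At least one of us is a knight" - this is FALSE (a lie) because no one is a knight.
- Grace (knave) says "Either Grace or Rose is a knight, but not both" - this is FALSE (a lie) because Grace is a knave and Rose is a knave.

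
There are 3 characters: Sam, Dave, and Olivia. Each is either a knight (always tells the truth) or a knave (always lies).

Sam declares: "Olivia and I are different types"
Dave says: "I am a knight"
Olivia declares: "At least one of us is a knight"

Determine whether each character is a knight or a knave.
Sam is a knave.
Dave is a knave.
Olivia is a knave.

Verification:
- Sam (knave) says "Olivia and I are different types" - this is FALSE (a lie) because Sam is a knave and Olivia is a knave.
- Dave (knave) says "I am a knight" - this is FALSE (a lie) because Dave is a knave.
- Olivia (knave) says "At least one of us is a knight" - this is FALSE (a lie) because no one is a knight.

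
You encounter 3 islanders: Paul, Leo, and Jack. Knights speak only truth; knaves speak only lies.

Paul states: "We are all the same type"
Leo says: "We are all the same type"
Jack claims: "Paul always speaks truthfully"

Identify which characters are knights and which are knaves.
Paul is a knight.
Leo is a knight.
Jack is a knight.

Verification:
- Paul (knight) says "We are all the same type" - this is TRUE because Paul, Leo, and Jack are knights.
- Leo (knight) says "We are all the same type" - this is TRUE because Paul, Leo, and Jack are knights.
- Jack (knight) says "Paul always speaks truthfully" - this is TRUE because Paul is a knight.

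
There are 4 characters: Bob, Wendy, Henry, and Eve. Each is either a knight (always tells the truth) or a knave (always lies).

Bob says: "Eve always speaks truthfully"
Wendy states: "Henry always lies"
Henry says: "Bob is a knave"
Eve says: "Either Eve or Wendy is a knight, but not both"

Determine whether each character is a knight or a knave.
Bob is a knave.
Wendy is a knave.
Henry is a knight.
Eve is a knave.

Verification:
- Bob (knave) says "Eve always speaks truthfully" - this is FALSE (a lie) because Eve is a knave.
- Wendy (knave) says "Henry always lies" - this is FALSE (a lie) because Henry is a knight.
- Henry (knight) says "Bob is a knave" - this is TRUE because Bob is a knave.
- Eve (knave) says "Either Eve or Wendy is a knight, but not both" - this is FALSE (a lie) because Eve is a knave and Wendy is a knave.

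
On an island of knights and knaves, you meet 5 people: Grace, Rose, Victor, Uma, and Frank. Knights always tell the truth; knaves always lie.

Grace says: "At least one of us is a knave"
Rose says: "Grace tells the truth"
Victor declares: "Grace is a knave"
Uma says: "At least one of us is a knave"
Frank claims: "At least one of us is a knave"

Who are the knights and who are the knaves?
Grace is a knight.
Rose is a knight.
Victor is a knave.
Uma is a knight.
Frank is a knight.

Verification:
- Grace (knight) says "At least one of us is a knave" - this is TRUE because Victor is a knave.
- Rose (knight) says "Grace tells the truth" - this is TRUE because Grace is a knight.
- Victor (knave) says "Grace is a knave" - this is FALSE (a lie) because Grace is a knight.
- Uma (knight) says "At least one of us is a knave" - this is TRUE because Victor is a knave.
- Frank (knight) says "At least one of us is a knave" - this is TRUE because Victor is a knave.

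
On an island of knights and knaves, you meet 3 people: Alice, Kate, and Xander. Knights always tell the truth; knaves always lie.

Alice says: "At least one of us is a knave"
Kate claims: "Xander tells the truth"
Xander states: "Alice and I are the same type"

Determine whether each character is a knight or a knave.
Alice is a knight.
Kate is a knave.
Xander is a knave.

Verification:
- Alice (knight) says "At least one of us is a knave" - this is TRUE because Kate and Xander are knaves.
- Kate (knave) says "Xander tells the truth" - this is FALSE (a lie) because Xander is a knave.
- Xander (knave) says "Alice and I are the same type" - this is FALSE (a lie) because Xander is a knave and Alice is a knight.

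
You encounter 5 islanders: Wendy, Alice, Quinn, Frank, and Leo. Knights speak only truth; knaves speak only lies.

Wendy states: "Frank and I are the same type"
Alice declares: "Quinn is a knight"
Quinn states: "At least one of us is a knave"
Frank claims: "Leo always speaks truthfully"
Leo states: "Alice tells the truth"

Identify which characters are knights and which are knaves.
Wendy is a knave.
Alice is a knight.
Quinn is a knight.
Frank is a knight.
Leo is a knight.

Verification:
- Wendy (knave) says "Frank and I are the same type" - this is FALSE (a lie) because Wendy is a knave and Frank is a knight.
- Alice (knight) says "Quinn is a knight" - this is TRUE because Quinn is a knight.
- Quinn (knight) says "At least one of us is a knave" - this is TRUE because Wendy is a knave.
- Frank (knight) says "Leo always speaks truthfully" - this is TRUE because Leo is a knight.
- Leo (knight) says "Alice tells the truth" - this is TRUE because Alice is a knight.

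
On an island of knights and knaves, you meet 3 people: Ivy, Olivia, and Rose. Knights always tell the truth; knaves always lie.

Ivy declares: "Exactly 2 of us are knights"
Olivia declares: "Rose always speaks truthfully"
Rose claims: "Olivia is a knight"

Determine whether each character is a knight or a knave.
Ivy is a knave.
Olivia is a knave.
Rose is a knave.

Verification:
- Ivy (knave) says "Exactly 2 of us are knights" - this is FALSE (a lie) because there are 0 knights.
- Olivia (knave) says "Rose always speaks truthfully" - this is FALSE (a lie) because Rose is a knave.
- Rose (knave) says "Olivia is a knight" - this is FALSE (a lie) because Olivia is a knave.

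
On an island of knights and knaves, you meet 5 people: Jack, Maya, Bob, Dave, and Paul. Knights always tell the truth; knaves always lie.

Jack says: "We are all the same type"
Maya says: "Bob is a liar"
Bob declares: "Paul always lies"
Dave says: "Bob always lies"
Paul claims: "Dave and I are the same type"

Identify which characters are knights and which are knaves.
Jack is a knave.
Maya is a knight.
Bob is a knave.
Dave is a knight.
Paul is a knight.

Verification:
- Jack (knave) says "We are all the same type" - this is FALSE (a lie) because Maya, Dave, and Paul are knights and Jack and Bob are knaves.
- Maya (knight) says "Bob is a liar" - this is TRUE because Bob is a knave.
- Bob (knave) says "Paul always lies" - this is FALSE (a lie) because Paul is a knight.
- Dave (knight) says "Bob always lies" - this is TRUE because Bob is a knave.
- Paul (knight) says "Dave and I are the same type" - this is TRUE because Paul is a knight and Dave is a knight.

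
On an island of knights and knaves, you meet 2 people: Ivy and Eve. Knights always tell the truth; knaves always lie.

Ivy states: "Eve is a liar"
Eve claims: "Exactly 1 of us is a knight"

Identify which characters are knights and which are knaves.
Ivy is a knave.
Eve is a knight.

Verification:
- Ivy (knave) says "Eve is a liar" - this is FALSE (a lie) because Eve is a knight.
- Eve (knight) says "Exactly 1 of us is a knight" - this is TRUE because there are 1 knights.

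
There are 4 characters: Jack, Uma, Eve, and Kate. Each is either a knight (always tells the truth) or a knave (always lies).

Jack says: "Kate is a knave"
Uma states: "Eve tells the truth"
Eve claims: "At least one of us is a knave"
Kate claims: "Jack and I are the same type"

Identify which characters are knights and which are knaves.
Jack is a knight.
Uma is a knight.
Eve is a knight.
Kate is a knave.

Verification:
- Jack (knight) says "Kate is a knave" - this is TRUE because Kate is a knave.
- Uma (knight) says "Eve tells the truth" - this is TRUE because Eve is a knight.
- Eve (knight) says "At least one of us is a knave" - this is TRUE because Kate is a knave.
- Kate (knave) says "Jack and I are the same type" - this is FALSE (a lie) because Kate is a knave and Jack is a knight.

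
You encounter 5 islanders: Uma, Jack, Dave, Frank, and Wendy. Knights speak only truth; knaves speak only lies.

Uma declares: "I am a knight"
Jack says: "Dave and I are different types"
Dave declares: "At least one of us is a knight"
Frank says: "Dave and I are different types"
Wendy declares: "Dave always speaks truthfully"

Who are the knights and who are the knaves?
Uma is a knave.
Jack is a knave.
Dave is a knave.
Frank is a knave.
Wendy is a knave.

Verification:
- Uma (knave) says "I am a knight" - this is FALSE (a lie) because Uma is a knave.
- Jack (knave) says "Dave and I are different types" - this is FALSE (a lie) because Jack is a knave and Dave is a knave.
- Dave (knave) says "At least one of us is a knight" - this is FALSE (a lie) because no one is a knight.
- Frank (knave) says "Dave and I are different types" - this is FALSE (a lie) because Frank is a knave and Dave is a knave.
- Wendy (knave) says "Dave always speaks truthfully" - this is FALSE (a lie) because Dave is a knave.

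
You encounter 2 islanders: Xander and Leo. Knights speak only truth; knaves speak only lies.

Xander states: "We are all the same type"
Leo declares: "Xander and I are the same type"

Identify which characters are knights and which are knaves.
Xander is a knight.
Leo is a knight.

Verification:
- Xander (knight) says "We are all the same type" - this is TRUE because Xander and Leo are knights.
- Leo (knight) says "Xander and I are the same type" - this is TRUE because Leo is a knight and Xander is a knight.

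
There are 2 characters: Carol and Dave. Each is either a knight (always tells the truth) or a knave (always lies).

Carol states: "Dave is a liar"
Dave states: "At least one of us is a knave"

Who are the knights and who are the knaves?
Carol is a knave.
Dave is a knight.

Verification:
- Carol (knave) says "Dave is a liar" - this is FALSE (a lie) because Dave is a knight.
- Dave (knight) says "At least one of us is a knave" - this is TRUE because Carol is a knave.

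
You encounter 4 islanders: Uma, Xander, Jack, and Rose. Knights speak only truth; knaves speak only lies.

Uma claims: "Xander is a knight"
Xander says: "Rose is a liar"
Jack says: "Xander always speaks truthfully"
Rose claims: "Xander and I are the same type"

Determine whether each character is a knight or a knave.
Uma is a knight.
Xander is a knight.
Jack is a knight.
Rose is a knave.

Verification:
- Uma (knight) says "Xander is a knight" - this is TRUE because Xander is a knight.
- Xander (knight) says "Rose is a liar" - this is TRUE because Rose is a knave.
- Jack (knight) says "Xander always speaks truthfully" - this is TRUE because Xander is a knight.
- Rose (knave) says "Xander and I are the same type" - this is FALSE (a lie) because Rose is a knave and Xander is a knight.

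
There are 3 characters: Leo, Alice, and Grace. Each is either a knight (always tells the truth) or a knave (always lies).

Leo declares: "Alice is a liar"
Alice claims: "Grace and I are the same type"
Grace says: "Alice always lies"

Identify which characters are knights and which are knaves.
Leo is a knight.
Alice is a knave.
Grace is a knight.

Verification:
- Leo (knight) says "Alice is a liar" - this is TRUE because Alice is a knave.
- Alice (knave) says "Grace and I are the same type" - this is FALSE (a lie) because Alice is a knave and Grace is a knight.
- Grace (knight) says "Alice always lies" - this is TRUE because Alice is a knave.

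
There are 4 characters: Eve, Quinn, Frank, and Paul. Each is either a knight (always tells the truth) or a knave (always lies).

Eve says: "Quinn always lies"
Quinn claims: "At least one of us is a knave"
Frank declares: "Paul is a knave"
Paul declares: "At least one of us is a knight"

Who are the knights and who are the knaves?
Eve is a knave.
Quinn is a knight.
Frank is a knave.
Paul is a knight.

Verification:
- Eve (knave) says "Quinn always lies" - this is FALSE (a lie) because Quinn is a knight.
- Quinn (knight) says "At least one of us is a knave" - this is TRUE because Eve and Frank are knaves.
- Frank (knave) says "Paul is a knave" - this is FALSE (a lie) because Paul is a knight.
- Paul (knight) says "At least one of us is a knight" - this is TRUE because Quinn and Paul are knights.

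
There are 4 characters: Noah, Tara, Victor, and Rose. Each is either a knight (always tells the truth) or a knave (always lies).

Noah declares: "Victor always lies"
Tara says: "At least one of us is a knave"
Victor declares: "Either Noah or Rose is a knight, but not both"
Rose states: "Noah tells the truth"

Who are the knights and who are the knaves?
Noah is a knight.
Tara is a knight.
Victor is a knave.
Rose is a knight.

Verification:
- Noah (knight) says "Victor always lies" - this is TRUE because Victor is a knave.
- Tara (knight) says "At least one of us is a knave" - this is TRUE because Victor is a knave.
- Victor (knave) says "Either Noah or Rose is a knight, but not both" - this is FALSE (a lie) because Noah is a knight and Rose is a knight.
- Rose (knight) says "Noah tells the truth" - this is TRUE because Noah is a knight.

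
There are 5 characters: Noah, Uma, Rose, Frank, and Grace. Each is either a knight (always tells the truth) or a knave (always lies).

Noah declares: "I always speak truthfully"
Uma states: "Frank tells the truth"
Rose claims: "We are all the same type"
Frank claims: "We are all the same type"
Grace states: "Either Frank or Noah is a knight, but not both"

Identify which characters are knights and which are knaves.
Noah is a knight.
Uma is a knave.
Rose is a knave.
Frank is a knave.
Grace is a knight.

Verification:
- Noah (knight) says "I always speak truthfully" - this is TRUE because Noah is a knight.
- Uma (knave) says "Frank tells the truth" - this is FALSE (a lie) because Frank is a knave.
- Rose (knave) says "We are all the same type" - this is FALSE (a lie) because Noah and Grace are knights and Uma, Rose, and Frank are knaves.
- Frank (knave) says "We are all the same type" - this is FALSE (a lie) because Noah and Grace are knights and Uma, Rose, and Frank are knaves.
- Grace (knight) says "Either Frank or Noah is a knight, but not both" - this is TRUE because Frank is a knave and Noah is a knight.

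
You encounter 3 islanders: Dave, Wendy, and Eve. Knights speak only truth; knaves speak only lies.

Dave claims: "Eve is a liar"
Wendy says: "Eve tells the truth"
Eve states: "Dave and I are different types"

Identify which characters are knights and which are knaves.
Dave is a knave.
Wendy is a knight.
Eve is a knight.

Verification:
- Dave (knave) says "Eve is a liar" - this is FALSE (a lie) because Eve is a knight.
- Wendy (knight) says "Eve tells the truth" - this is TRUE because Eve is a knight.
- Eve (knight) says "Dave and I are different types" - this is TRUE because Eve is a knight and Dave is a knave.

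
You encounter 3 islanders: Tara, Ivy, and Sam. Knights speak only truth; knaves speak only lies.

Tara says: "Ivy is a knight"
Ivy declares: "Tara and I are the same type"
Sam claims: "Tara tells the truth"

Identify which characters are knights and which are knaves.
Tara is a knight.
Ivy is a knight.
Sam is a knight.

Verification:
- Tara (knight) says "Ivy is a knight" - this is TRUE because Ivy is a knight.
- Ivy (knight) says "Tara and I are the same type" - this is TRUE because Ivy is a knight and Tara is a knight.
- Sam (knight) says "Tara tells the truth" - this is TRUE because Tara is a knight.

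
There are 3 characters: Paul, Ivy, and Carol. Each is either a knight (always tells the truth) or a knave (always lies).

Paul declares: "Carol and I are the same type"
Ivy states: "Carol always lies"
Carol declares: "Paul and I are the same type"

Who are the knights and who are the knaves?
Paul is a knight.
Ivy is a knave.
Carol is a knight.

Verification:
- Paul (knight) says "Carol and I are the same type" - this is TRUE because Paul is a knight and Carol is a knight.
- Ivy (knave) says "Carol always lies" - this is FALSE (a lie) because Carol is a knight.
- Carol (knight) says "Paul and I are the same type" - this is TRUE because Carol is a knight and Paul is a knight.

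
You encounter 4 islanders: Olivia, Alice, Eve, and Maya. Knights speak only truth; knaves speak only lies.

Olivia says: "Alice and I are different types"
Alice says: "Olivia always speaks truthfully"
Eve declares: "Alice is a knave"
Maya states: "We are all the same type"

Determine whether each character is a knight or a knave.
Olivia is a knave.
Alice is a knave.
Eve is a knight.
Maya is a knave.

Verification:
- Olivia (knave) says "Alice and I are different types" - this is FALSE (a lie) because Olivia is a knave and Alice is a knave.
- Alice (knave) says "Olivia always speaks truthfully" - this is FALSE (a lie) because Olivia is a knave.
- Eve (knight) says "Alice is a knave" - this is TRUE because Alice is a knave.
- Maya (knave) says "We are all the same type" - this is FALSE (a lie) because Eve is a knight and Olivia, Alice, and Maya are knaves.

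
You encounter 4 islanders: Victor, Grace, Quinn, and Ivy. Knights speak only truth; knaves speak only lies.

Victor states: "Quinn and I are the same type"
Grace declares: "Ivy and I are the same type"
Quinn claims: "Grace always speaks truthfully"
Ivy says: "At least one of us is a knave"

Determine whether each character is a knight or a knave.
Victor is a knave.
Grace is a knight.
Quinn is a knight.
Ivy is a knight.

Verification:
- Victor (knave) says "Quinn and I are the same type" - this is FALSE (a lie) because Victor is a knave and Quinn is a knight.
- Grace (knight) says "Ivy and I are the same type" - this is TRUE because Grace is a knight and Ivy is a knight.
- Quinn (knight) says "Grace always speaks truthfully" - this is TRUE because Grace is a knight.
- Ivy (knight) says "At least one of us is a knave" - this is TRUE because Victor is a knave.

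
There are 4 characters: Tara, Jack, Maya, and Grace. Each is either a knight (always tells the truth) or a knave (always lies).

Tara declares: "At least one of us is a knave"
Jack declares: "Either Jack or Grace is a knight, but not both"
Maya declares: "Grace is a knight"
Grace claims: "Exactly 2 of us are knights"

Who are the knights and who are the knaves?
Tara is a knight.
Jack is a knave.
Maya is a knave.
Grace is a knave.

Verification:
- Tara (knight) says "At least one of us is a knave" - this is TRUE because Jack, Maya, and Grace are knaves.
- Jack (knave) says "Either Jack or Grace is a knight, but not both" - this is FALSE (a lie) because Jack is a knave and Grace is a knave.
- Maya (knave) says "Grace is a knight" - this is FALSE (a lie) because Grace is a knave.
- Grace (knave) says "Exactly 2 of us are knights" - this is FALSE (a lie) because there are 1 knights.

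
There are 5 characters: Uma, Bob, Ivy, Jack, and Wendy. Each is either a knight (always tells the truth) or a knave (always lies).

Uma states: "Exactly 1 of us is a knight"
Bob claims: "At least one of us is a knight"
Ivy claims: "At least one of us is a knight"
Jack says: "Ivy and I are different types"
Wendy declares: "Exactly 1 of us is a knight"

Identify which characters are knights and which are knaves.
Uma is a knave.
Bob is a knave.
Ivy is a knave.
Jack is a knave.
Wendy is a knave.

Verification:
- Uma (knave) says "Exactly 1 of us is a knight" - this is FALSE (a lie) because there are 0 knights.
- Bob (knave) says "At least one of us is a knight" - this is FALSE (a lie) because no one is a knight.
- Ivy (knave) says "At least one of us is a knight" - this is FALSE (a lie) because no one is a knight.
- Jack (knave) says "Ivy and I are different types" - this is FALSE (a lie) because Jack is a knave and Ivy is a knave.
- Wendy (knave) says "Exactly 1 of us is a knight" - this is FALSE (a lie) because there are 0 knights.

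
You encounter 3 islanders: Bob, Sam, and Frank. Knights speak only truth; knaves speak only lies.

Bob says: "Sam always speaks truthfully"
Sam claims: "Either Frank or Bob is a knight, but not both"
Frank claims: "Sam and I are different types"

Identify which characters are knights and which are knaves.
Bob is a knave.
Sam is a knave.
Frank is a knave.

Verification:
- Bob (knave) says "Sam always speaks truthfully" - this is FALSE (a lie) because Sam is a knave.
- Sam (knave) says "Either Frank or Bob is a knight, but not both" - this is FALSE (a lie) because Frank is a knave and Bob is a knave.
- Frank (knave) says "Sam and I are different types" - this is FALSE (a lie) because Frank is a knave and Sam is a knave.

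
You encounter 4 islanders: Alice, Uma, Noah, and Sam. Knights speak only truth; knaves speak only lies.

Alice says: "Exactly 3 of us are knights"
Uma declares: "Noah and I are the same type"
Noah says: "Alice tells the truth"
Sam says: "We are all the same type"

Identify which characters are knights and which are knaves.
Alice is a knight.
Uma is a knight.
Noah is a knight.
Sam is a knave.

Verification:
- Alice (knight) says "Exactly 3 of us are knights" - this is TRUE because there are 3 knights.
- Uma (knight) says "Noah and I are the same type" - this is TRUE because Uma is a knight and Noah is a knight.
- Noah (knight) says "Alice tells the truth" - this is TRUE because Alice is a knight.
- Sam (knave) says "We are all the same type" - this is FALSE (a lie) because Alice, Uma, and Noah are knights and Sam is a knave.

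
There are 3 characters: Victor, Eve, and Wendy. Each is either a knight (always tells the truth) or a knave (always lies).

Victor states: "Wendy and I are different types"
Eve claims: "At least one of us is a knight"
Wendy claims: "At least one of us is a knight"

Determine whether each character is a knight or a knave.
Victor is a knave.
Eve is a knave.
Wendy is a knave.

Verification:
- Victor (knave) says "Wendy and I are different types" - this is FALSE (a lie) because Victor is a knave and Wendy is a knave.
- Eve (knave) says "At least one of us is a knight" - this is FALSE (a lie) because no one is a knight.
- Wendy (knave) says "At least one of us is a knight" - this is FALSE (a lie) because no one is a knight.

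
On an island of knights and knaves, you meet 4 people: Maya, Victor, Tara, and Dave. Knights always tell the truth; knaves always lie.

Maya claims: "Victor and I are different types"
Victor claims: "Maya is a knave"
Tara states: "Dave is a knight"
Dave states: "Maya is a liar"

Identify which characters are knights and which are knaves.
Maya is a knight.
Victor is a knave.
Tara is a knave.
Dave is a knave.

Verification:
- Maya (knight) says "Victor and I are different types" - this is TRUE because Maya is a knight and Victor is a knave.
- Victor (knave) says "Maya is a knave" - this is FALSE (a lie) because Maya is a knight.
- Tara (knave) says "Dave is a knight" - this is FALSE (a lie) because Dave is a knave.
- Dave (knave) says "Maya is a liar" - this is FALSE (a lie) because Maya is a knight.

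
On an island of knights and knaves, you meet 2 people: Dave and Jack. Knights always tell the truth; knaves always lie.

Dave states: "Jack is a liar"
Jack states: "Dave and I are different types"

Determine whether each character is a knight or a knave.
Dave is a knave.
Jack is a knight.

Verification:
- Dave (knave) says "Jack is a liar" - this is FALSE (a lie) because Jack is a knight.
- Jack (knight) says "Dave and I are different types" - this is TRUE because Jack is a knight and Dave is a knave.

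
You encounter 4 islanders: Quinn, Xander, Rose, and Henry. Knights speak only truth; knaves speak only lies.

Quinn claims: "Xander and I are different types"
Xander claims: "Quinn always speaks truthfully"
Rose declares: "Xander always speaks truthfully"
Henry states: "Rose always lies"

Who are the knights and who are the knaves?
Quinn is a knave.
Xander is a knave.
Rose is a knave.
Henry is a knight.

Verification:
- Quinn (knave) says "Xander and I are different types" - this is FALSE (a lie) because Quinn is a knave and Xander is a knave.
- Xander (knave) says "Quinn always speaks truthfully" - this is FALSE (a lie) because Quinn is a knave.
- Rose (knave) says "Xander always speaks truthfully" - this is FALSE (a lie) because Xander is a knave.
- Henry (knight) says "Rose always lies" - this is TRUE because Rose is a knave.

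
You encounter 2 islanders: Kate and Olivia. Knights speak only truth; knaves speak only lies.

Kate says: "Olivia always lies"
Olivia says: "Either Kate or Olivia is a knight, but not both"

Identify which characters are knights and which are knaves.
Kate is a knave.
Olivia is a knight.

Verification:
- Kate (knave) says "Olivia always lies" - this is FALSE (a lie) because Olivia is a knight.
- Olivia (knight) says "Either Kate or Olivia is a knight, but not both" - this is TRUE because Kate is a knave and Olivia is a knight.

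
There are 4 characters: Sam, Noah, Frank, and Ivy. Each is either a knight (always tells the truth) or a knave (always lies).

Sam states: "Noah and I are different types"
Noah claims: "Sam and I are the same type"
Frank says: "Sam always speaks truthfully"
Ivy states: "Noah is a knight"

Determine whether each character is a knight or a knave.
Sam is a knight.
Noah is a knave.
Frank is a knight.
Ivy is a knave.

Verification:
- Sam (knight) says "Noah and I are different types" - this is TRUE because Sam is a knight and Noah is a knave.
- Noah (knave) says "Sam and I are the same type" - this is FALSE (a lie) because Noah is a knave and Sam is a knight.
- Frank (knight) says "Sam always speaks truthfully" - this is TRUE because Sam is a knight.
- Ivy (knave) says "Noah is a knight" - this is FALSE (a lie) because Noah is a knave.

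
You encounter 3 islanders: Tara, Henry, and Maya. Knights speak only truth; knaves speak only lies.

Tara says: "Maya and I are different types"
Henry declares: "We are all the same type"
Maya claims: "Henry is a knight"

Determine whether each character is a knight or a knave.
Tara is a knight.
Henry is a knave.
Maya is a knave.

Verification:
- Tara (knight) says "Maya and I are different types" - this is TRUE because Tara is a knight and Maya is a knave.
- Henry (knave) says "We are all the same type" - this is FALSE (a lie) because Tara is a knight and Henry and Maya are knaves.
- Maya (knave) says "Henry is a knight" - this is FALSE (a lie) because Henry is a knave.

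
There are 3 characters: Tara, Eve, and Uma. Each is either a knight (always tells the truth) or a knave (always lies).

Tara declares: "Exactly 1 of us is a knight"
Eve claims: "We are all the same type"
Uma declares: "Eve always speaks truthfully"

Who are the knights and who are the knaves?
Tara is a knight.
Eve is a knave.
Uma is a knave.

Verification:
- Tara (knight) says "Exactly 1 of us is a knight" - this is TRUE because there are 1 knights.
- Eve (knave) says "We are all the same type" - this is FALSE (a lie) because Tara is a knight and Eve and Uma are knaves.
- Uma (knave) says "Eve always speaks truthfully" - this is FALSE (a lie) because Eve is a knave.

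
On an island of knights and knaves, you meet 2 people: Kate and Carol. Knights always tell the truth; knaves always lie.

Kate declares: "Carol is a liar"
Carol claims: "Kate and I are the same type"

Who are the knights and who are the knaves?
Kate is a knight.
Carol is a knave.

Verification:
- Kate (knight) says "Carol is a liar" - this is TRUE because Carol is a knave.
- Carol (knave) says "Kate and I are the same type" - this is FALSE (a lie) because Carol is a knave and Kate is a knight.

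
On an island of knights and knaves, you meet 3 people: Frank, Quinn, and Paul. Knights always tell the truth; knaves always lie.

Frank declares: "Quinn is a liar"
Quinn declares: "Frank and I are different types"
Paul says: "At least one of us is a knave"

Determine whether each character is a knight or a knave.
Frank is a knave.
Quinn is a knight.
Paul is a knight.

Verification:
- Frank (knave) says "Quinn is a liar" - this is FALSE (a lie) because Quinn is a knight.
- Quinn (knight) says "Frank and I are different types" - this is TRUE because Quinn is a knight and Frank is a knave.
- Paul (knight) says "At least one of us is a knave" - this is TRUE because Frank is a knave.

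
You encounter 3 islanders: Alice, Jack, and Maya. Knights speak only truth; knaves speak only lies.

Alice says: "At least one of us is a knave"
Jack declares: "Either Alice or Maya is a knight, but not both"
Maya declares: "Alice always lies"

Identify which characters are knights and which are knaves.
Alice is a knight.
Jack is a knight.
Maya is a knave.

Verification:
- Alice (knight) says "At least one of us is a knave" - this is TRUE because Maya is a knave.
- Jack (knight) says "Either Alice or Maya is a knight, but not both" - this is TRUE because Alice is a knight and Maya is a knave.
- Maya (knave) says "Alice always lies" - this is FALSE (a lie) because Alice is a knight.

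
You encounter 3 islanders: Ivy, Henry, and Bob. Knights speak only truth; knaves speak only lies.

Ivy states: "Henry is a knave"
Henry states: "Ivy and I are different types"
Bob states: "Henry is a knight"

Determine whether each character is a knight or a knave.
Ivy is a knave.
Henry is a knight.
Bob is a knight.

Verification:
- Ivy (knave) says "Henry is a knave" - this is FALSE (a lie) because Henry is a knight.
- Henry (knight) says "Ivy and I are different types" - this is TRUE because Henry is a knight and Ivy is a knave.
- Bob (knight) says "Henry is a knight" - this is TRUE because Henry is a knight.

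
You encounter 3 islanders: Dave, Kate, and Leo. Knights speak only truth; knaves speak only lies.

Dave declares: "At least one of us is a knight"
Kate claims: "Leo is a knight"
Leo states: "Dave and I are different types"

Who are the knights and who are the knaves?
Dave is a knave.
Kate is a knave.
Leo is a knave.

Verification:
- Dave (knave) says "At least one of us is a knight" - this is FALSE (a lie) because no one is a knight.
- Kate (knave) says "Leo is a knight" - this is FALSE (a lie) because Leo is a knave.
- Leo (knave) says "Dave and I are different types" - this is FALSE (a lie) because Leo is a knave and Dave is a knave.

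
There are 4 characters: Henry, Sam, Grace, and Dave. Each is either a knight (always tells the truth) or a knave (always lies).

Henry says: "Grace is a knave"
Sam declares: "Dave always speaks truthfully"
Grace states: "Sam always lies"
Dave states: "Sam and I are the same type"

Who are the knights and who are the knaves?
Henry is a knight.
Sam is a knight.
Grace is a knave.
Dave is a knight.

Verification:
- Henry (knight) says "Grace is a knave" - this is TRUE because Grace is a knave.
- Sam (knight) says "Dave always speaks truthfully" - this is TRUE because Dave is a knight.
- Grace (knave) says "Sam always lies" - this is FALSE (a lie) because Sam is a knight.
- Dave (knight) says "Sam and I are the same type" - this is TRUE because Dave is a knight and Sam is a knight.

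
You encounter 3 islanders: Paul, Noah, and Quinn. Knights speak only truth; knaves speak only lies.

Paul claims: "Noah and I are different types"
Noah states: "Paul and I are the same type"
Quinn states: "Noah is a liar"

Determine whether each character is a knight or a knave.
Paul is a knight.
Noah is a knave.
Quinn is a knight.

Verification:
- Paul (knight) says "Noah and I are different types" - this is TRUE because Paul is a knight and Noah is a knave.
- Noah (knave) says "Paul and I are the same type" - this is FALSE (a lie) because Noah is a knave and Paul is a knight.
- Quinn (knight) says "Noah is a liar" - this is TRUE because Noah is a knave.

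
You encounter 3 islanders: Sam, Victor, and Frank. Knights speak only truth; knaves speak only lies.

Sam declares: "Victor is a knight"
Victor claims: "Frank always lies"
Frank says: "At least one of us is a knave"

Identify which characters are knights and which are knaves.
Sam is a knave.
Victor is a knave.
Frank is a knight.

Verification:
- Sam (knave) says "Victor is a knight" - this is FALSE (a lie) because Victor is a knave.
- Victor (knave) says "Frank always lies" - this is FALSE (a lie) because Frank is a knight.
- Frank (knight) says "At least one of us is a knave" - this is TRUE because Sam and Victor are knaves.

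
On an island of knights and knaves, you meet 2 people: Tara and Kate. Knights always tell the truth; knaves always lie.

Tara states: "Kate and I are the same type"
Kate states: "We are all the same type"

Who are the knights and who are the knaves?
Tara is a knight.
Kate is a knight.

Verification:
- Tara (knight) says "Kate and I are the same type" - this is TRUE because Tara is a knight and Kate is a knight.
- Kate (knight) says "We are all the same type" - this is TRUE because Tara and Kate are knights.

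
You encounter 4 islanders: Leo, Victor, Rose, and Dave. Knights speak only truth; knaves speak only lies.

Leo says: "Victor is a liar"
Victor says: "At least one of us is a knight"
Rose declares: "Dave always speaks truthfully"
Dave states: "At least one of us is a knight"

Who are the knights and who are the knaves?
Leo is a knave.
Victor is a knight.
Rose is a knight.
Dave is a knight.

Verification:
- Leo (knave) says "Victor is a liar" - this is FALSE (a lie) because Victor is a knight.
- Victor (knight) says "At least one of us is a knight" - this is TRUE because Victor, Rose, and Dave are knights.
- Rose (knight) says "Dave always speaks truthfully" - this is TRUE because Dave is a knight.
- Dave (knight) says "At least one of us is a knight" - this is TRUE because Victor, Rose, and Dave are knights.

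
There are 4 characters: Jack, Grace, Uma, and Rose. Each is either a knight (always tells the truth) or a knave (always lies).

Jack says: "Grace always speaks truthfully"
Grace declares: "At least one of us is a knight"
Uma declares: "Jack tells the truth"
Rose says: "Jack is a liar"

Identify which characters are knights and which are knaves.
Jack is a knight.
Grace is a knight.
Uma is a knight.
Rose is a knave.

Verification:
- Jack (knight) says "Grace always speaks truthfully" - this is TRUE because Grace is a knight.
- Grace (knight) says "At least one of us is a knight" - this is TRUE because Jack, Grace, and Uma are knights.
- Uma (knight) says "Jack tells the truth" - this is TRUE because Jack is a knight.
- Rose (knave) says "Jack is a liar" - this is FALSE (a lie) because Jack is a knight.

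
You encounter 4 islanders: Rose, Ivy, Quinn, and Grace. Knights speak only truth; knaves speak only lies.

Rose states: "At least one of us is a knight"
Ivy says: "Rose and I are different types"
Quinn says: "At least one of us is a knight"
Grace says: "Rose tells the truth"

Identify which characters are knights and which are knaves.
Rose is a knave.
Ivy is a knave.
Quinn is a knave.
Grace is a knave.

Verification:
- Rose (knave) says "At least one of us is a knight" - this is FALSE (a lie) because no one is a knight.
- Ivy (knave) says "Rose and I are different types" - this is FALSE (a lie) because Ivy is a knave and Rose is a knave.
- Quinn (knave) says "At least one of us is a knight" - this is FALSE (a lie) because no one is a knight.
- Grace (knave) says "Rose tells the truth" - this is FALSE (a lie) because Rose is a knave.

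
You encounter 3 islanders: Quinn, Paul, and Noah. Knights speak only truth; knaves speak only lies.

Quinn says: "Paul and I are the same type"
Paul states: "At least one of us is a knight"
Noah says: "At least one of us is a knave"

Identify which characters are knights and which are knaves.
Quinn is a knave.
Paul is a knight.
Noah is a knight.

Verification:
- Quinn (knave) says "Paul and I are the same type" - this is FALSE (a lie) because Quinn is a knave and Paul is a knight.
- Paul (knight) says "At least one of us is a knight" - this is TRUE because Paul and Noah are knights.
- Noah (knight) says "At least one of us is a knave" - this is TRUE because Quinn is a knave.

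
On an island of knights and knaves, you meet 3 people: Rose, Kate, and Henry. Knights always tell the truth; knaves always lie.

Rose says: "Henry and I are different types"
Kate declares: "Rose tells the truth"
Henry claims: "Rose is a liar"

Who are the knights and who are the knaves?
Rose is a knight.
Kate is a knight.
Henry is a knave.

Verification:
- Rose (knight) says "Henry and I are different types" - this is TRUE because Rose is a knight and Henry is a knave.
- Kate (knight) says "Rose tells the truth" - this is TRUE because Rose is a knight.
- Henry (knave) says "Rose is a liar" - this is FALSE (a lie) because Rose is a knight.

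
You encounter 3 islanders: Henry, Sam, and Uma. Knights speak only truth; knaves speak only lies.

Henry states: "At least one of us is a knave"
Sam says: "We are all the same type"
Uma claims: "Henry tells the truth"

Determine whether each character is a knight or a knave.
Henry is a knight.
Sam is a knave.
Uma is a knight.

Verification:
- Henry (knight) says "At least one of us is a knave" - this is TRUE because Sam is a knave.
- Sam (knave) says "We are all the same type" - this is FALSE (a lie) because Henry and Uma are knights and Sam is a knave.
- Uma (knight) says "Henry tells the truth" - this is TRUE because Henry is a knight.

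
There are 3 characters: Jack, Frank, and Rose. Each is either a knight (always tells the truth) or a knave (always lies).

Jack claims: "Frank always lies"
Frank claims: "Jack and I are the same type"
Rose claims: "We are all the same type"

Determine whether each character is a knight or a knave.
Jack is a knight.
Frank is a knave.
Rose is a knave.

Verification:
- Jack (knight) says "Frank always lies" - this is TRUE because Frank is a knave.
- Frank (knave) says "Jack and I are the same type" - this is FALSE (a lie) because Frank is a knave and Jack is a knight.
- Rose (knave) says "We are all the same type" - this is FALSE (a lie) because Jack is a knight and Frank and Rose are knaves.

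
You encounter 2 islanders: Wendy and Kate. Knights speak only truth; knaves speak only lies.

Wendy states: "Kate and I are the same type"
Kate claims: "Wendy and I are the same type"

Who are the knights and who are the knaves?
Wendy is a knight.
Kate is a knight.

Verification:
- Wendy (knight) says "Kate and I are the same type" - this is TRUE because Wendy is a knight and Kate is a knight.
- Kate (knight) says "Wendy and I are the same type" - this is TRUE because Kate is a knight and Wendy is a knight.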